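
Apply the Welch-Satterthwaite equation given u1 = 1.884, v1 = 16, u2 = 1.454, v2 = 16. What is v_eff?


uc = sqrt(u1^2 + u2^2) = sqrt(1.884^2 + 1.454^2) = 2.379826
v_eff = uc^4 / (u1^4/v1 + u2^4/v2)
= 2.379826^4 / (1.884^4/16 + 1.454^4/16)
= 32.076045 / 1.0667578
v_eff = 30.0687

30.0687


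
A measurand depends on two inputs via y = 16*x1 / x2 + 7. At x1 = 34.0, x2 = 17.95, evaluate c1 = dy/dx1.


y = 16*x1 / x2 + 7
dy/dx1 = 16/x2
Evaluate at x2 = 17.95: c1 = 16 / 17.95
c1 = 0.8914

0.8914


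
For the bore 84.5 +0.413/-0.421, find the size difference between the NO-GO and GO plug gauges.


GO = nominal - lower_tol (smallest hole = maximum material condition)
GO = 84.5 - 0.421 = 84.079
NO-GO = nominal + upper_tol (largest hole = least material condition)
NO-GO = 84.5 + 0.413 = 84.913
spread = NO-GO - GO = 84.913 - 84.079 = 0.8340

0.8340


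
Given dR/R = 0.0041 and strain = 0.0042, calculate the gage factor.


GF = (dR/R) / epsilon
= 0.0041 / 0.0042
= 0.9762

0.9762


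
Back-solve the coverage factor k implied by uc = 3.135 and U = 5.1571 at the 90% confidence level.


k = U / uc
k = 5.1571 / 3.135
k = 1.645

1.645


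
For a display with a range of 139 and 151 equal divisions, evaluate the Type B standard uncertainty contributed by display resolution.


resolution = range / divisions
resolution = 139 / 151 = 0.9205298
u_res = resolution / (2*sqrt(3))
u_res = 0.9205298 / 3.4641016
u_res = 0.2657

0.2657


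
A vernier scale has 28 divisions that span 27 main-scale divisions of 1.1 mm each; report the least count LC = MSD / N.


LC = MSD / n_div
= 1.1 / 28
= 0.0393

0.0393


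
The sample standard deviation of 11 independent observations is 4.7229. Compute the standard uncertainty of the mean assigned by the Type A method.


u_A = s / sqrt(n)
u_A = 4.7229 / sqrt(11)
u_A = 4.7229 / 3.3166248
u_A = 1.4240

1.4240


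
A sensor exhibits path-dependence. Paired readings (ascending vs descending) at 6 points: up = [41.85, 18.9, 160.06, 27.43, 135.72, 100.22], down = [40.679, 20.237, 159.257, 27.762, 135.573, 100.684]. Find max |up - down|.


|41.85 - 40.679| = 1.1710
|18.9 - 20.237| = 1.3370
|160.06 - 159.257| = 0.8030
|27.43 - 27.762| = 0.3320
|135.72 - 135.573| = 0.1470
|100.22 - 100.684| = 0.4640
hysteresis = max(diffs) = 1.3370

1.3370


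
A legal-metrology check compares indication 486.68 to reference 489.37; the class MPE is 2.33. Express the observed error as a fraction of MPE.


e = indication - reference = 486.68 - 489.37 = -2.6900
|e| = 2.6900
ratio = |e| / MPE = 2.6900 / 2.33
ratio = 1.1545

1.1545


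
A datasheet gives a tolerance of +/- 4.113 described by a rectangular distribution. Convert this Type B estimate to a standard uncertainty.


u_B = half_width / sqrt(3)
u_B = 4.113 / 1.7320508
u_B = 2.3746

2.3746


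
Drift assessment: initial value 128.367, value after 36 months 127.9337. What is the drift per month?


rate = (v2 - v1) / months
= (127.9337 - 128.367) / 36
= -0.4333 / 36
= -0.0120

-0.0120


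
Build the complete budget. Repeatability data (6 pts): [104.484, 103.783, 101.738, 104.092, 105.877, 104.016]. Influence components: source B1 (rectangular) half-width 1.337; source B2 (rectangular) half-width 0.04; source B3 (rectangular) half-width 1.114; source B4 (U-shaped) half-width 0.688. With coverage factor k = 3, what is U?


mean = (104.484 + 103.783 + 101.738 + 104.092 + 105.877 + 104.016) / 6 = 103.9983333
s = sqrt(sum((x - mean)^2)/(n-1)) = 1.3363997
u_A = s / sqrt(n) = 1.3363997 / sqrt(6) = 0.54558289
u_B1 = 1.337 / sqrt(3) = 0.77191731
u_B2 = 0.04 / sqrt(3) = 0.023094011
u_B3 = 1.114 / sqrt(3) = 0.6431682
u_B4 = 0.688 / sqrt(2) = 0.48648947
uc = sqrt(0.54558289^2 + 0.77191731^2 + 0.023094011^2 + 0.6431682^2 + 0.48648947^2) = 1.242734
U = k * uc = 3 * 1.242734
U = 3.7282

3.7282


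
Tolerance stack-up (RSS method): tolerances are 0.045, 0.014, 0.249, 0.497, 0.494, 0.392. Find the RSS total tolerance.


RSS = sqrt(0.045^2 + 0.014^2 + 0.249^2 + 0.497^2 + 0.494^2 + 0.392^2)
= sqrt(0.708931)
= 0.8420

0.8420


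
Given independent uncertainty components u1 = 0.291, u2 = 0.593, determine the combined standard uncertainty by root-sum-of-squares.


uc = sqrt(0.291^2 + 0.593^2)
uc = sqrt(0.43633)
uc = 0.6606

0.6606


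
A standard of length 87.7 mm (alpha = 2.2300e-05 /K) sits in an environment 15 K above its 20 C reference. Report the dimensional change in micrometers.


dL = L * alpha * dT
= 87.7 * 2.2300e-05 * 15
= 0.0293357 mm
dL_um = 0.0293357 * 1000 = 29.3357 um

29.3357


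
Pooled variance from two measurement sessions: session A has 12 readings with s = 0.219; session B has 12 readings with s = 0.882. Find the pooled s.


s_p = sqrt(((n1-1)*s1^2 + (n2-1)*s2^2) / (n1+n2-2))
numerator = (12-1)*0.219^2 + (12-1)*0.882^2 = 0.527571 + 8.557164 = 9.084735
denominator = 12 + 12 - 2 = 22
s_p^2 = 9.084735 / 22 = 0.4129425
s_p = sqrt(0.4129425) = 0.6426

0.6426


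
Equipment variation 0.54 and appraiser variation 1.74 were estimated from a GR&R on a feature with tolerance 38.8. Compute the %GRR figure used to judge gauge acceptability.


GRR = sqrt(EV^2 + AV^2) = sqrt(0.54^2 + 1.74^2) = 1.8218672
%GRR = GRR / tol * 100 = 1.8218672 / 38.8 * 100
%GRR = 4.6955

4.6955


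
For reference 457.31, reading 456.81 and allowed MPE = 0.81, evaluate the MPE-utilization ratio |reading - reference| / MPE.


e = indication - reference = 456.81 - 457.31 = -0.5000
|e| = 0.5000
ratio = |e| / MPE = 0.5000 / 0.81
ratio = 0.6173

0.6173


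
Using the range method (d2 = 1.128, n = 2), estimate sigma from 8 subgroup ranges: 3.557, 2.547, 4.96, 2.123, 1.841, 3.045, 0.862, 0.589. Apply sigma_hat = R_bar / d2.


R_bar = (3.557 + 2.547 + 4.96 + 2.123 + 1.841 + 3.045 + 0.862 + 0.589) / 8
R_bar = 19.524 / 8 = 2.4405
sigma_hat = R_bar / d2 = 2.4405 / 1.128 = 2.1636

2.1636


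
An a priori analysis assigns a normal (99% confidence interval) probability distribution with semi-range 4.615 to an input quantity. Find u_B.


u_B = half_width / 2.576
u_B = 4.615 / 2.576
u_B = 1.7915

1.7915


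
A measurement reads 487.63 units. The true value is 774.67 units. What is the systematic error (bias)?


Systematic error = measured - true
= 487.63 - 774.67
= -287.0400

-287.0400


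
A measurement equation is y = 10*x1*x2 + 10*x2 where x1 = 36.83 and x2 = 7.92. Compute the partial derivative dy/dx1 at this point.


y = 10*x1*x2 + 10*x2
dy/dx1 = 10*x2
Evaluate at x2 = 7.92: c1 = 10 * 7.92
c1 = 79.2000

79.2000


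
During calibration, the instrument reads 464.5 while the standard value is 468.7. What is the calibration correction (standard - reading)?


Correction = standard - reading
= 468.7 - 464.5
= 4.2000

4.2000


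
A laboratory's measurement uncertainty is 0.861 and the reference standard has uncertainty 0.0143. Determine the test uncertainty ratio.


TUR = u_lab / u_ref
= 0.861 / 0.0143
= 60.2098

60.2098


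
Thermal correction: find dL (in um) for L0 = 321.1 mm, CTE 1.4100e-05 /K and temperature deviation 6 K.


dL = L * alpha * dT
= 321.1 * 1.4100e-05 * 6
= 0.0271651 mm
dL_um = 0.0271651 * 1000 = 27.1651 um

27.1651


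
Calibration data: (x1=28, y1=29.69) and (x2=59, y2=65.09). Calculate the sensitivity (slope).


slope = (y2 - y1) / (x2 - x1)
= (65.09 - 29.69) / (59 - 28)
= 35.4000 / 31
= 1.1419

1.1419


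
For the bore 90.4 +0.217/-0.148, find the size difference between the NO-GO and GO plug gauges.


GO = nominal - lower_tol (smallest hole = maximum material condition)
GO = 90.4 - 0.148 = 90.252
NO-GO = nominal + upper_tol (largest hole = least material condition)
NO-GO = 90.4 + 0.217 = 90.617
spread = NO-GO - GO = 90.617 - 90.252 = 0.3650

0.3650


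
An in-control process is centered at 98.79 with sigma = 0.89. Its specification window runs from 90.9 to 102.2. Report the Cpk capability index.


Cpu = (USL - mean) / (3*sigma) = (102.2 - 98.79) / (3*0.89) = 1.2772
Cpl = (mean - LSL) / (3*sigma) = (98.79 - 90.9) / (3*0.89) = 2.9551
Cpk = min(Cpu, Cpl) = 1.2772

1.2772


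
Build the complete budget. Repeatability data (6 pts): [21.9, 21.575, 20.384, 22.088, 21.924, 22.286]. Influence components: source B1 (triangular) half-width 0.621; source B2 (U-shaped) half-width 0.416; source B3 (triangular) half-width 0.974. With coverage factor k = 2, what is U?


mean = (21.9 + 21.575 + 20.384 + 22.088 + 21.924 + 22.286) / 6 = 21.69283333
s = sqrt(sum((x - mean)^2)/(n-1)) = 0.6828307
u_A = s / sqrt(n) = 0.6828307 / sqrt(6) = 0.27876447
u_B1 = 0.621 / sqrt(6) = 0.25352219
u_B2 = 0.416 / sqrt(2) = 0.29415642
u_B3 = 0.974 / sqrt(6) = 0.39763383
uc = sqrt(0.27876447^2 + 0.25352219^2 + 0.29415642^2 + 0.39763383^2) = 0.62179079
U = k * uc = 2 * 0.62179079
U = 1.2436

1.2436


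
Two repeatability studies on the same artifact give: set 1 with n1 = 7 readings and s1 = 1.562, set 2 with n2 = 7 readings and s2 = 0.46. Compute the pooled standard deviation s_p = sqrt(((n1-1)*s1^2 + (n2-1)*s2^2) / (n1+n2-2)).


s_p = sqrt(((n1-1)*s1^2 + (n2-1)*s2^2) / (n1+n2-2))
numerator = (7-1)*1.562^2 + (7-1)*0.46^2 = 14.639064 + 1.2696 = 15.908664
denominator = 7 + 7 - 2 = 12
s_p^2 = 15.908664 / 12 = 1.325722
s_p = sqrt(1.325722) = 1.1514

1.1514


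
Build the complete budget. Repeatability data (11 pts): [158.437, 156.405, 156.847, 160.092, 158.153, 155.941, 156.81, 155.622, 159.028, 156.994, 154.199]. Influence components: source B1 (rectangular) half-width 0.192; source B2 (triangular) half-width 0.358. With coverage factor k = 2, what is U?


mean = (158.437 + 156.405 + 156.847 + 160.092 + 158.153 + 155.941 + 156.81 + 155.622 + 159.028 + 156.994 + 154.199) / 11 = 157.1389091
s = sqrt(sum((x - mean)^2)/(n-1)) = 1.6773464
u_A = s / sqrt(n) = 1.6773464 / sqrt(11) = 0.50573897
u_B1 = 0.192 / sqrt(3) = 0.11085125
u_B2 = 0.358 / sqrt(6) = 0.14615289
uc = sqrt(0.50573897^2 + 0.11085125^2 + 0.14615289^2) = 0.53797823
U = k * uc = 2 * 0.53797823
U = 1.0760

1.0760


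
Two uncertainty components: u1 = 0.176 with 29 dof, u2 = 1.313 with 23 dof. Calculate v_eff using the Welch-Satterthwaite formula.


uc = sqrt(u1^2 + u2^2) = sqrt(0.176^2 + 1.313^2) = 1.3247434
v_eff = uc^4 / (u1^4/v1 + u2^4/v2)
= 1.3247434^4 / (0.176^4/29 + 1.313^4/23)
= 3.0798322 / 0.12925348
v_eff = 23.8278

23.8278


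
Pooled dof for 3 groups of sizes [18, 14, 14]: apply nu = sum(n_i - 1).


nu = sum_i (n_i - 1)
nu = ((18 - 1) + (14 - 1) + (14 - 1))
nu = 17 + 13 + 13
nu = 43

43


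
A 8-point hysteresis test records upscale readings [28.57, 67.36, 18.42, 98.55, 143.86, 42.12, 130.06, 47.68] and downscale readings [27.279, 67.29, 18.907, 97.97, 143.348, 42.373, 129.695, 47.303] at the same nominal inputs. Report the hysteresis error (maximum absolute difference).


|28.57 - 27.279| = 1.2910
|67.36 - 67.29| = 0.0700
|18.42 - 18.907| = 0.4870
|98.55 - 97.97| = 0.5800
|143.86 - 143.348| = 0.5120
|42.12 - 42.373| = 0.2530
|130.06 - 129.695| = 0.3650
|47.68 - 47.303| = 0.3770
hysteresis = max(diffs) = 1.2910

1.2910


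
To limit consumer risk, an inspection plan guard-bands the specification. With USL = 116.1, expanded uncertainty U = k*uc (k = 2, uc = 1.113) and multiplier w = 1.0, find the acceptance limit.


U = k * uc = 2 * 1.113 = 2.226
guard band g = w * U = 1.0 * 2.226 = 2.226
AL = USL - g = 116.1 - 2.226
AL = 113.8740

113.8740


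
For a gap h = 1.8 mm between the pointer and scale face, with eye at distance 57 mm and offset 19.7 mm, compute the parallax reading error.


error = h * offset / d
= 1.8 * 19.7 / 57
= 0.6221

0.6221


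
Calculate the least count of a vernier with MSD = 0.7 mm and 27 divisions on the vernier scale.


LC = MSD / n_div
= 0.7 / 27
= 0.0259

0.0259


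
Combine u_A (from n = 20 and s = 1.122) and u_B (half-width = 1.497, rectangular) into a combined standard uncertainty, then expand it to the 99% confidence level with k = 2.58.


u_A = s / sqrt(n) = 1.122 / sqrt(20) = 0.25088683
u_B = half_width / sqrt(3) = 1.497 / sqrt(3) = 0.86429335
uc = sqrt(u_A^2 + u_B^2) = sqrt(0.25088683^2 + 0.86429335^2) = 0.89997066
U = k * uc = 2.58 * 0.89997066
U = 2.3219

2.3219


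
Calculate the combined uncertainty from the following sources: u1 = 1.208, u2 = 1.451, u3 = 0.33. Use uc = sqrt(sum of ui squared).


uc = sqrt(1.208^2 + 1.451^2 + 0.33^2)
uc = sqrt(3.673565)
uc = 1.9167

1.9167


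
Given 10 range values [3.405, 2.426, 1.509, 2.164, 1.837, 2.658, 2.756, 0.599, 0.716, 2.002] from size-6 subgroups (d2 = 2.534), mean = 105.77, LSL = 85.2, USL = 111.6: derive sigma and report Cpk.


R_bar = (3.405 + 2.426 + 1.509 + 2.164 + 1.837 + 2.658 + 2.756 + 0.599 + 0.716 + 2.002) / 10 = 2.0072
sigma = R_bar / d2 = 2.0072 / 2.534 = 0.79210734
Cp = (USL - LSL)/(6*sigma) = (111.6 - 85.2)/(6*0.79210734) = 5.5548
Cpu = (111.6 - 105.77)/(3*0.79210734) = 2.4534
Cpl = (105.77 - 85.2)/(3*0.79210734) = 8.6562
Cpk = min(Cpu, Cpl) = 2.4534

2.4534


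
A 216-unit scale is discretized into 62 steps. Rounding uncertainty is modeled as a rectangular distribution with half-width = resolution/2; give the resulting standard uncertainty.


resolution = range / divisions
resolution = 216 / 62 = 3.483871
u_res = resolution / (2*sqrt(3))
u_res = 3.483871 / 3.4641016
u_res = 1.0057

1.0057


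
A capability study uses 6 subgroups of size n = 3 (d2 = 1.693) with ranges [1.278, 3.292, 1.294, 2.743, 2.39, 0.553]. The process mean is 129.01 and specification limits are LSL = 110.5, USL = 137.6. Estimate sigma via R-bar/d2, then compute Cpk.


R_bar = (1.278 + 3.292 + 1.294 + 2.743 + 2.39 + 0.553) / 6 = 1.925
sigma = R_bar / d2 = 1.925 / 1.693 = 1.1370348
Cp = (USL - LSL)/(6*sigma) = (137.6 - 110.5)/(6*1.1370348) = 3.9723
Cpu = (137.6 - 129.01)/(3*1.1370348) = 2.5182
Cpl = (129.01 - 110.5)/(3*1.1370348) = 5.4264
Cpk = min(Cpu, Cpl) = 2.5182

2.5182


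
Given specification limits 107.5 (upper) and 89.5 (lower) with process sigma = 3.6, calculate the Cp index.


Cp = (USL - LSL) / (6 * sigma)
= (107.5 - 89.5) / (6 * 3.6)
= 18.0000 / 21.6000
= 0.8333

0.8333


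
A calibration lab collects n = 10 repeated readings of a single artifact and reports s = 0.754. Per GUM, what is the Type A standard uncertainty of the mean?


u_A = s / sqrt(n)
u_A = 0.754 / sqrt(10)
u_A = 0.754 / 3.1622777
u_A = 0.2384

0.2384


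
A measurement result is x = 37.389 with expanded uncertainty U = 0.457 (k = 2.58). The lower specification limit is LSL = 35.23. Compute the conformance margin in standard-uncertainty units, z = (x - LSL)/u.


u = U / k = 0.457 / 2.58 = 0.17713178
margin = |LSL - x| = |35.23 - 37.389| = 2.159
z = margin / u = 2.159 / 0.17713178
z = 12.1887

12.1887


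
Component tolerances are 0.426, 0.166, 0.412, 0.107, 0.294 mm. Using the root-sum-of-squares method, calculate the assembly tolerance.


RSS = sqrt(0.426^2 + 0.166^2 + 0.412^2 + 0.107^2 + 0.294^2)
= sqrt(0.476661)
= 0.6904

0.6904


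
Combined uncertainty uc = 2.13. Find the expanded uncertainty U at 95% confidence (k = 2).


U = k * uc
U = 2 * 2.13
U = 4.2600

4.2600


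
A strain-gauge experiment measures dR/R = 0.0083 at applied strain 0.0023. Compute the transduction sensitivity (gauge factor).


GF = (dR/R) / epsilon
= 0.0083 / 0.0023
= 3.6087

3.6087


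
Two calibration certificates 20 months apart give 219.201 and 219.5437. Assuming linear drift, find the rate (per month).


rate = (v2 - v1) / months
= (219.5437 - 219.201) / 20
= 0.3427 / 20
= 0.0171

0.0171


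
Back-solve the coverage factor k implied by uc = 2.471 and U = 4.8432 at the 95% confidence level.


k = U / uc
k = 4.8432 / 2.471
k = 1.96

1.96


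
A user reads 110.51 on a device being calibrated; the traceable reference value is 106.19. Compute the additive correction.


Correction = standard - reading
= 106.19 - 110.51
= -4.3200

-4.3200


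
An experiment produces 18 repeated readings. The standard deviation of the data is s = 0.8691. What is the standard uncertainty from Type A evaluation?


u_A = s / sqrt(n)
u_A = 0.8691 / sqrt(18)
u_A = 0.8691 / 4.2426407
u_A = 0.2048

0.2048


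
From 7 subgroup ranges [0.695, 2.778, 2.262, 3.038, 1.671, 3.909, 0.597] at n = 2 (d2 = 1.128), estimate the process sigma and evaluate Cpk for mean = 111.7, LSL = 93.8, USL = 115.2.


R_bar = (0.695 + 2.778 + 2.262 + 3.038 + 1.671 + 3.909 + 0.597) / 7 = 2.1357143
sigma = R_bar / d2 = 2.1357143 / 1.128 = 1.8933637
Cp = (USL - LSL)/(6*sigma) = (115.2 - 93.8)/(6*1.8933637) = 1.8838
Cpu = (115.2 - 111.7)/(3*1.8933637) = 0.6162
Cpl = (111.7 - 93.8)/(3*1.8933637) = 3.1514
Cpk = min(Cpu, Cpl) = 0.6162

0.6162


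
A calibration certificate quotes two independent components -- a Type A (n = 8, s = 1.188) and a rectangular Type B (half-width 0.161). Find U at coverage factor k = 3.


u_A = s / sqrt(n) = 1.188 / sqrt(8) = 0.42002143
u_B = half_width / sqrt(3) = 0.161 / sqrt(3) = 0.092953393
uc = sqrt(u_A^2 + u_B^2) = sqrt(0.42002143^2 + 0.092953393^2) = 0.43018407
U = k * uc = 3 * 0.43018407
U = 1.2906

1.2906


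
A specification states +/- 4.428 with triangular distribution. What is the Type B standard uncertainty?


u_B = half_width / sqrt(6)
u_B = 4.428 / 2.4494897
u_B = 1.8077

1.8077


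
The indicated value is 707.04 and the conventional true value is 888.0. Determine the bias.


Systematic error = measured - true
= 707.04 - 888.0
= -180.9600

-180.9600


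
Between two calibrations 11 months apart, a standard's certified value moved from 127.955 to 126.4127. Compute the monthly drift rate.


rate = (v2 - v1) / months
= (126.4127 - 127.955) / 11
= -1.5423 / 11
= -0.1402

-0.1402


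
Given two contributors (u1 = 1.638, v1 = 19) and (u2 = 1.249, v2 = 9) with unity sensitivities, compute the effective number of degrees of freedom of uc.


uc = sqrt(u1^2 + u2^2) = sqrt(1.638^2 + 1.249^2) = 2.0598653
v_eff = uc^4 / (u1^4/v1 + u2^4/v2)
= 2.0598653^4 / (1.638^4/19 + 1.249^4/9)
= 18.003431 / 0.64928062
v_eff = 27.7283

27.7283


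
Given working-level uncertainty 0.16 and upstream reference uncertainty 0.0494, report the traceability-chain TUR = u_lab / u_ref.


TUR = u_lab / u_ref
= 0.16 / 0.0494
= 3.2389

3.2389


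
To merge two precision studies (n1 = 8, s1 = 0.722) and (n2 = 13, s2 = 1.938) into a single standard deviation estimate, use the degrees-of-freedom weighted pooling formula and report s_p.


s_p = sqrt(((n1-1)*s1^2 + (n2-1)*s2^2) / (n1+n2-2))
numerator = (8-1)*0.722^2 + (13-1)*1.938^2 = 3.648988 + 45.070128 = 48.719116
denominator = 8 + 13 - 2 = 19
s_p^2 = 48.719116 / 19 = 2.564164
s_p = sqrt(2.564164) = 1.6013

1.6013


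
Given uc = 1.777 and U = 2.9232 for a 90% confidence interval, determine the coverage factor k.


k = U / uc
k = 2.9232 / 1.777
k = 1.645

1.645


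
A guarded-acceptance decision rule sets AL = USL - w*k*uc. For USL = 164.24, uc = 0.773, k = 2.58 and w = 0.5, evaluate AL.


U = k * uc = 2.58 * 0.773 = 1.99434
guard band g = w * U = 0.5 * 1.99434 = 0.99717
AL = USL - g = 164.24 - 0.99717
AL = 163.2428

163.2428


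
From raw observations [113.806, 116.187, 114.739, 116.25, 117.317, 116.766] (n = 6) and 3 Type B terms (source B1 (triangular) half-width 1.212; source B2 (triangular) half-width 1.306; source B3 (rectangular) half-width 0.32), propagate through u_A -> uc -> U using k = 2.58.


mean = (113.806 + 116.187 + 114.739 + 116.25 + 117.317 + 116.766) / 6 = 115.8441667
s = sqrt(sum((x - mean)^2)/(n-1)) = 1.3173281
u_A = s / sqrt(n) = 1.3173281 / sqrt(6) = 0.53779694
u_B1 = 1.212 / sqrt(6) = 0.49479693
u_B2 = 1.306 / sqrt(6) = 0.53317227
u_B3 = 0.32 / sqrt(3) = 0.18475209
uc = sqrt(0.53779694^2 + 0.49479693^2 + 0.53317227^2 + 0.18475209^2) = 0.9232852
U = k * uc = 2.58 * 0.9232852
U = 2.3821

2.3821


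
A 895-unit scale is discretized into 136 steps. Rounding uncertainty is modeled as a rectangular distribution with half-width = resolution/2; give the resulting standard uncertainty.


resolution = range / divisions
resolution = 895 / 136 = 6.5808824
u_res = resolution / (2*sqrt(3))
u_res = 6.5808824 / 3.4641016
u_res = 1.8997

1.8997


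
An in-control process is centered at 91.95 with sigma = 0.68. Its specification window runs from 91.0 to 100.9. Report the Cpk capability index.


Cpu = (USL - mean) / (3*sigma) = (100.9 - 91.95) / (3*0.68) = 4.3873
Cpl = (mean - LSL) / (3*sigma) = (91.95 - 91.0) / (3*0.68) = 0.4657
Cpk = min(Cpu, Cpl) = 0.4657

0.4657


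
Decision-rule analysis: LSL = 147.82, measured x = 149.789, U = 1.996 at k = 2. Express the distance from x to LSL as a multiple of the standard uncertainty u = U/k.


u = U / k = 1.996 / 2 = 0.998
margin = |LSL - x| = |147.82 - 149.789| = 1.969
z = margin / u = 1.969 / 0.998
z = 1.9729

1.9729


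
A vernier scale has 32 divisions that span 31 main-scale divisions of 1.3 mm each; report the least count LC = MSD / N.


LC = MSD / n_div
= 1.3 / 32
= 0.0406

0.0406


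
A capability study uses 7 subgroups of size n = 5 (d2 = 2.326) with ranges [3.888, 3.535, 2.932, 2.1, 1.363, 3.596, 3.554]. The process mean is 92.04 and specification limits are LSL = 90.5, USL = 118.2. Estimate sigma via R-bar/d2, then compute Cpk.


R_bar = (3.888 + 3.535 + 2.932 + 2.1 + 1.363 + 3.596 + 3.554) / 7 = 2.9954286
sigma = R_bar / d2 = 2.9954286 / 2.326 = 1.2878025
Cp = (USL - LSL)/(6*sigma) = (118.2 - 90.5)/(6*1.2878025) = 3.5849
Cpu = (118.2 - 92.04)/(3*1.2878025) = 6.7712
Cpl = (92.04 - 90.5)/(3*1.2878025) = 0.3986
Cpk = min(Cpu, Cpl) = 0.3986

0.3986


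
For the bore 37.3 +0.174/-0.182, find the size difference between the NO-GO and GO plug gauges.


GO = nominal - lower_tol (smallest hole = maximum material condition)
GO = 37.3 - 0.182 = 37.118
NO-GO = nominal + upper_tol (largest hole = least material condition)
NO-GO = 37.3 + 0.174 = 37.474
spread = NO-GO - GO = 37.474 - 37.118 = 0.3560

0.3560


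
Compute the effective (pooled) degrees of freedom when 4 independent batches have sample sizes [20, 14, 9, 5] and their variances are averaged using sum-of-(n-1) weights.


nu = sum_i (n_i - 1)
nu = ((20 - 1) + (14 - 1) + (9 - 1) + (5 - 1))
nu = 19 + 13 + 8 + 4
nu = 44

44


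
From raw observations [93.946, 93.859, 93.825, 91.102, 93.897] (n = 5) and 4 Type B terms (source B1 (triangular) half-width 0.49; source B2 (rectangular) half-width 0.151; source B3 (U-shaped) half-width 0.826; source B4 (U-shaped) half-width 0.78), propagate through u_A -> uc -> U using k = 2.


mean = (93.946 + 93.859 + 93.825 + 91.102 + 93.897) / 5 = 93.3258
s = sqrt(sum((x - mean)^2)/(n-1)) = 1.2439561
u_A = s / sqrt(n) = 1.2439561 / sqrt(5) = 0.55631408
u_B1 = 0.49 / sqrt(6) = 0.20004166
u_B2 = 0.151 / sqrt(3) = 0.087179891
u_B3 = 0.826 / sqrt(2) = 0.5840702
u_B4 = 0.78 / sqrt(2) = 0.55154329
uc = sqrt(0.55631408^2 + 0.20004166^2 + 0.087179891^2 + 0.5840702^2 + 0.55154329^2) = 1.0012194
U = k * uc = 2 * 1.0012194
U = 2.0024

2.0024


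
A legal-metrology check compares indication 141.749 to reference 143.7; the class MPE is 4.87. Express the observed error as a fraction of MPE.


e = indication - reference = 141.749 - 143.7 = -1.9510
|e| = 1.9510
ratio = |e| / MPE = 1.9510 / 4.87
ratio = 0.4006

0.4006


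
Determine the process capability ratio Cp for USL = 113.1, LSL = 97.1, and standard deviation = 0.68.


Cp = (USL - LSL) / (6 * sigma)
= (113.1 - 97.1) / (6 * 0.68)
= 16.0000 / 4.0800
= 3.9216

3.9216


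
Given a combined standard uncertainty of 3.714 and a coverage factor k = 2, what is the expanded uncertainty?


U = k * uc
U = 2 * 3.714
U = 7.4280

7.4280


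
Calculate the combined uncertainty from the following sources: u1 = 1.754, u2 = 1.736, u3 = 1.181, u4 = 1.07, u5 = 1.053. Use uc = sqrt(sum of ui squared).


uc = sqrt(1.754^2 + 1.736^2 + 1.181^2 + 1.07^2 + 1.053^2)
uc = sqrt(9.738682)
uc = 3.1207

3.1207


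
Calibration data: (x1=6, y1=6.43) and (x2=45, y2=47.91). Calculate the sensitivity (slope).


slope = (y2 - y1) / (x2 - x1)
= (47.91 - 6.43) / (45 - 6)
= 41.4800 / 39
= 1.0636

1.0636


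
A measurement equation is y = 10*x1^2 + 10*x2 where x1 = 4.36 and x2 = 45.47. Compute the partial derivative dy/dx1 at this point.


y = 10*x1^2 + 10*x2
dy/dx1 = 2*10*x1
Evaluate at x1 = 4.36: c1 = 20 * 4.36
c1 = 87.2000

87.2000


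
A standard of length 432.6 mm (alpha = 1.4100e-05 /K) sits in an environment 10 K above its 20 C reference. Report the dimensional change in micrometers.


dL = L * alpha * dT
= 432.6 * 1.4100e-05 * 10
= 0.0609966 mm
dL_um = 0.0609966 * 1000 = 60.9966 um

60.9966


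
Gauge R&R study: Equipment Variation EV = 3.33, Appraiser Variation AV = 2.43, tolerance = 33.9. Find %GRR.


GRR = sqrt(EV^2 + AV^2) = sqrt(3.33^2 + 2.43^2) = 4.1223537
%GRR = GRR / tol * 100 = 4.1223537 / 33.9 * 100
%GRR = 12.1603

12.1603


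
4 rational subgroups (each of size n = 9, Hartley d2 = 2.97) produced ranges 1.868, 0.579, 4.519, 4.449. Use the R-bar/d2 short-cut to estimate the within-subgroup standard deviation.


R_bar = (1.868 + 0.579 + 4.519 + 4.449) / 4
R_bar = 11.415 / 4 = 2.85375
sigma_hat = R_bar / d2 = 2.85375 / 2.97 = 0.9609

0.9609


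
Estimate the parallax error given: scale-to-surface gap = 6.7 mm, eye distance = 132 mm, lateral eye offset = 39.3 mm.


error = h * offset / d
= 6.7 * 39.3 / 132
= 1.9948

1.9948


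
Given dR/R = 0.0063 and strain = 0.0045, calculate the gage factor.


GF = (dR/R) / epsilon
= 0.0063 / 0.0045
= 1.4000

1.4000


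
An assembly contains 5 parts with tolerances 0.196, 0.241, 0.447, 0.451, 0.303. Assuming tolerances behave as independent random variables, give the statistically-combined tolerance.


RSS = sqrt(0.196^2 + 0.241^2 + 0.447^2 + 0.451^2 + 0.303^2)
= sqrt(0.591516)
= 0.7691

0.7691


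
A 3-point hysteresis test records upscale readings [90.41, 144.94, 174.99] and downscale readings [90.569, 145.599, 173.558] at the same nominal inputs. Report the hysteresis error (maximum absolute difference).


|90.41 - 90.569| = 0.1590
|144.94 - 145.599| = 0.6590
|174.99 - 173.558| = 1.4320
hysteresis = max(diffs) = 1.4320

1.4320


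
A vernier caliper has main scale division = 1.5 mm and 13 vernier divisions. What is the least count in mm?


LC = MSD / n_div
= 1.5 / 13
= 0.1154

0.1154


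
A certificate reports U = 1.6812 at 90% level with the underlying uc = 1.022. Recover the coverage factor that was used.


k = U / uc
k = 1.6812 / 1.022
k = 1.645

1.645


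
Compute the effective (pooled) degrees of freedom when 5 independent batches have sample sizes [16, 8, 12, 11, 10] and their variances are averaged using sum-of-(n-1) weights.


nu = sum_i (n_i - 1)
nu = ((16 - 1) + (8 - 1) + (12 - 1) + (11 - 1) + (10 - 1))
nu = 15 + 7 + 11 + 10 + 9
nu = 52

52


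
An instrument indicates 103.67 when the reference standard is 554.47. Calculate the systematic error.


Systematic error = measured - true
= 103.67 - 554.47
= -450.8000

-450.8000


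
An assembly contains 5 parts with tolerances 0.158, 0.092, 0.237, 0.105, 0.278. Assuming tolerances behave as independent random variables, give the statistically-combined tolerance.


RSS = sqrt(0.158^2 + 0.092^2 + 0.237^2 + 0.105^2 + 0.278^2)
= sqrt(0.177906)
= 0.4218

0.4218


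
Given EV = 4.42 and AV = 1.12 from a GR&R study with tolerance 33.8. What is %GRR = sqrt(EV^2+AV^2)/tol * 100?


GRR = sqrt(EV^2 + AV^2) = sqrt(4.42^2 + 1.12^2) = 4.559693
%GRR = GRR / tol * 100 = 4.559693 / 33.8 * 100
%GRR = 13.4902

13.4902


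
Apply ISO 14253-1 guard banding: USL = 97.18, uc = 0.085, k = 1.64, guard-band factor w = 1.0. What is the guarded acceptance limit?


U = k * uc = 1.64 * 0.085 = 0.1394
guard band g = w * U = 1.0 * 0.1394 = 0.1394
AL = USL - g = 97.18 - 0.1394
AL = 97.0406

97.0406


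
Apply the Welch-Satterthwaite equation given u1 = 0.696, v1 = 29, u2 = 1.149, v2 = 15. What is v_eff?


uc = sqrt(u1^2 + u2^2) = sqrt(0.696^2 + 1.149^2) = 1.3433603
v_eff = uc^4 / (u1^4/v1 + u2^4/v2)
= 1.3433603^4 / (0.696^4/29 + 1.149^4/15)
= 3.2566421 / 0.12428706
v_eff = 26.2026

26.2026


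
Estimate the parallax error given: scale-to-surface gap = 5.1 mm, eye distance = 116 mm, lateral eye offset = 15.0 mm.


error = h * offset / d
= 5.1 * 15.0 / 116
= 0.6595

0.6595


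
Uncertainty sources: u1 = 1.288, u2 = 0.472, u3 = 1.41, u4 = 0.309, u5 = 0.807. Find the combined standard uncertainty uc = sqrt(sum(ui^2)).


uc = sqrt(1.288^2 + 0.472^2 + 1.41^2 + 0.309^2 + 0.807^2)
uc = sqrt(4.616558)
uc = 2.1486

2.1486


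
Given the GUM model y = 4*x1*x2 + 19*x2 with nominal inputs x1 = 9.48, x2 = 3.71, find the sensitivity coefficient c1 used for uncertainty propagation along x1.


y = 4*x1*x2 + 19*x2
dy/dx1 = 4*x2
Evaluate at x2 = 3.71: c1 = 4 * 3.71
c1 = 14.8400

14.8400


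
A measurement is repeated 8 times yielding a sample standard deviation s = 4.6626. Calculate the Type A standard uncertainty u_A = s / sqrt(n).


u_A = s / sqrt(n)
u_A = 4.6626 / sqrt(8)
u_A = 4.6626 / 2.8284271
u_A = 1.6485

1.6485


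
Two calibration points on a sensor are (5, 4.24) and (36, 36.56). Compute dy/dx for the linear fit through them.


slope = (y2 - y1) / (x2 - x1)
= (36.56 - 4.24) / (36 - 5)
= 32.3200 / 31
= 1.0426

1.0426


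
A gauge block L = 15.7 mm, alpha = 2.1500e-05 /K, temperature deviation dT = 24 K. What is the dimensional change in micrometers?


dL = L * alpha * dT
= 15.7 * 2.1500e-05 * 24
= 0.0081012 mm
dL_um = 0.0081012 * 1000 = 8.1012 um

8.1012


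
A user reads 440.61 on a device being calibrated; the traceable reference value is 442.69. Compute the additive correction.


Correction = standard - reading
= 442.69 - 440.61
= 2.0800

2.0800


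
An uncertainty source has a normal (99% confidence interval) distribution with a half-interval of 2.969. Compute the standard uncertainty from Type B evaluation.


u_B = half_width / 2.576
u_B = 2.969 / 2.576
u_B = 1.1526

1.1526


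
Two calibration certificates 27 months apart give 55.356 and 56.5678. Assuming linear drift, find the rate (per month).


rate = (v2 - v1) / months
= (56.5678 - 55.356) / 27
= 1.2118 / 27
= 0.0449

0.0449


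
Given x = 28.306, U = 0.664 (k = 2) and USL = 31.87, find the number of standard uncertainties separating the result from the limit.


u = U / k = 0.664 / 2 = 0.332
margin = |USL - x| = |31.87 - 28.306| = 3.564
z = margin / u = 3.564 / 0.332
z = 10.7349

10.7349


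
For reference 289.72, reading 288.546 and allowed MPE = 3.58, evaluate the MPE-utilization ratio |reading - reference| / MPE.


e = indication - reference = 288.546 - 289.72 = -1.1740
|e| = 1.1740
ratio = |e| / MPE = 1.1740 / 3.58
ratio = 0.3279

0.3279


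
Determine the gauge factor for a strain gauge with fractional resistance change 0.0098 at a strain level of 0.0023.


GF = (dR/R) / epsilon
= 0.0098 / 0.0023
= 4.2609

4.2609


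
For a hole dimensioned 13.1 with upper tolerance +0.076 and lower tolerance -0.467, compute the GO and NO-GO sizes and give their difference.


GO = nominal - lower_tol (smallest hole = maximum material condition)
GO = 13.1 - 0.467 = 12.633
NO-GO = nominal + upper_tol (largest hole = least material condition)
NO-GO = 13.1 + 0.076 = 13.176
spread = NO-GO - GO = 13.176 - 12.633 = 0.5430

0.5430


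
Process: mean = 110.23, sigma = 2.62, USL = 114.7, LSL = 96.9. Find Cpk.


Cpu = (USL - mean) / (3*sigma) = (114.7 - 110.23) / (3*2.62) = 0.5687
Cpl = (mean - LSL) / (3*sigma) = (110.23 - 96.9) / (3*2.62) = 1.6959
Cpk = min(Cpu, Cpl) = 0.5687

0.5687


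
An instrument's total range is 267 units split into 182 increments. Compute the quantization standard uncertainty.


resolution = range / divisions
resolution = 267 / 182 = 1.467033
u_res = resolution / (2*sqrt(3))
u_res = 1.467033 / 3.4641016
u_res = 0.4235

0.4235


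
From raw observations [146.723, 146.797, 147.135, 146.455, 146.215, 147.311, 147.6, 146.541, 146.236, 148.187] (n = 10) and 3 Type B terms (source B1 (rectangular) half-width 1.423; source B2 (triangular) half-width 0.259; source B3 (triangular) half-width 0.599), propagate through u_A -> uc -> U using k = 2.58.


mean = (146.723 + 146.797 + 147.135 + 146.455 + 146.215 + 147.311 + 147.6 + 146.541 + 146.236 + 148.187) / 10 = 146.92
s = sqrt(sum((x - mean)^2)/(n-1)) = 0.636438
u_A = s / sqrt(n) = 0.636438 / sqrt(10) = 0.20125937
u_B1 = 1.423 / sqrt(3) = 0.82156943
u_B2 = 0.259 / sqrt(6) = 0.10573631
u_B3 = 0.599 / sqrt(6) = 0.24454073
uc = sqrt(0.20125937^2 + 0.82156943^2 + 0.10573631^2 + 0.24454073^2) = 0.88682693
U = k * uc = 2.58 * 0.88682693
U = 2.2880

2.2880


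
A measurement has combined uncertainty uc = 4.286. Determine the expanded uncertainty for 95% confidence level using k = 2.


U = k * uc
U = 2 * 4.286
U = 8.5720

8.5720


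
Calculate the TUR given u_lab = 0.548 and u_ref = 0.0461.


TUR = u_lab / u_ref
= 0.548 / 0.0461
= 11.8872

11.8872


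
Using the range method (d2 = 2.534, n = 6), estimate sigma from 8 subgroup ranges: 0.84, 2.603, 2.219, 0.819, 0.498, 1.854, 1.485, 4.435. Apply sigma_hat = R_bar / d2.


R_bar = (0.84 + 2.603 + 2.219 + 0.819 + 0.498 + 1.854 + 1.485 + 4.435) / 8
R_bar = 14.753 / 8 = 1.844125
sigma_hat = R_bar / d2 = 1.844125 / 2.534 = 0.7278

0.7278


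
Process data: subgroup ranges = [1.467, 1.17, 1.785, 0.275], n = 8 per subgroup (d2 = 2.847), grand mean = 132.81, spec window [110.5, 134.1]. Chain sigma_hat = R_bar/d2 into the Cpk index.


R_bar = (1.467 + 1.17 + 1.785 + 0.275) / 4 = 1.17425
sigma = R_bar / d2 = 1.17425 / 2.847 = 0.4124517
Cp = (USL - LSL)/(6*sigma) = (134.1 - 110.5)/(6*0.4124517) = 9.5365
Cpu = (134.1 - 132.81)/(3*0.4124517) = 1.0425
Cpl = (132.81 - 110.5)/(3*0.4124517) = 18.0304
Cpk = min(Cpu, Cpl) = 1.0425

1.0425


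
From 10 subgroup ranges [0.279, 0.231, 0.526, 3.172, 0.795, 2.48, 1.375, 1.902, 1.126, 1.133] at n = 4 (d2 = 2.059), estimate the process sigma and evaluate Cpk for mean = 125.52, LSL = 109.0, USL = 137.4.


R_bar = (0.279 + 0.231 + 0.526 + 3.172 + 0.795 + 2.48 + 1.375 + 1.902 + 1.126 + 1.133) / 10 = 1.3019
sigma = R_bar / d2 = 1.3019 / 2.059 = 0.63229723
Cp = (USL - LSL)/(6*sigma) = (137.4 - 109.0)/(6*0.63229723) = 7.4859
Cpu = (137.4 - 125.52)/(3*0.63229723) = 6.2629
Cpl = (125.52 - 109.0)/(3*0.63229723) = 8.7090
Cpk = min(Cpu, Cpl) = 6.2629

6.2629


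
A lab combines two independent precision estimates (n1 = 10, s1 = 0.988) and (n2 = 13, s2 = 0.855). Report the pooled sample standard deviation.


s_p = sqrt(((n1-1)*s1^2 + (n2-1)*s2^2) / (n1+n2-2))
numerator = (10-1)*0.988^2 + (13-1)*0.855^2 = 8.785296 + 8.7723 = 17.557596
denominator = 10 + 13 - 2 = 21
s_p^2 = 17.557596 / 21 = 0.836076
s_p = sqrt(0.836076) = 0.9144

0.9144


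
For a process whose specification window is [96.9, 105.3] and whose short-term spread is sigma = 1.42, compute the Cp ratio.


Cp = (USL - LSL) / (6 * sigma)
= (105.3 - 96.9) / (6 * 1.42)
= 8.4000 / 8.5200
= 0.9859

0.9859


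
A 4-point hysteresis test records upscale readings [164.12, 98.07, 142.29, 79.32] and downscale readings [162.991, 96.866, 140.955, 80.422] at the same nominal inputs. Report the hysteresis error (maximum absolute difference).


|164.12 - 162.991| = 1.1290
|98.07 - 96.866| = 1.2040
|142.29 - 140.955| = 1.3350
|79.32 - 80.422| = 1.1020
hysteresis = max(diffs) = 1.3350

1.3350


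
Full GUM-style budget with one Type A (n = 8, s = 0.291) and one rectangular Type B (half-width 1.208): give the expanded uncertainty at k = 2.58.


u_A = s / sqrt(n) = 0.291 / sqrt(8) = 0.10288404
u_B = half_width / sqrt(3) = 1.208 / sqrt(3) = 0.69743913
uc = sqrt(u_A^2 + u_B^2) = sqrt(0.10288404^2 + 0.69743913^2) = 0.70498686
U = k * uc = 2.58 * 0.70498686
U = 1.8189

1.8189


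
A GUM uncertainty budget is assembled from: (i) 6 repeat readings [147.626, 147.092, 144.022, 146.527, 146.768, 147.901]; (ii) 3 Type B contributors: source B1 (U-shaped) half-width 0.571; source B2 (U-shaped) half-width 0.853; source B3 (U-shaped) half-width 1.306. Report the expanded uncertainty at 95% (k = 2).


mean = (147.626 + 147.092 + 144.022 + 146.527 + 146.768 + 147.901) / 6 = 146.656
s = sqrt(sum((x - mean)^2)/(n-1)) = 1.3891121
u_A = s / sqrt(n) = 1.3891121 / sqrt(6) = 0.56710264
u_B1 = 0.571 / sqrt(2) = 0.40375797
u_B2 = 0.853 / sqrt(2) = 0.60316208
u_B3 = 1.306 / sqrt(2) = 0.92348146
uc = sqrt(0.56710264^2 + 0.40375797^2 + 0.60316208^2 + 0.92348146^2) = 1.3043191
U = k * uc = 2 * 1.3043191
U = 2.6086

2.6086


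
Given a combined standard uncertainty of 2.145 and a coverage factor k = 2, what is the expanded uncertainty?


U = k * uc
U = 2 * 2.145
U = 4.2900

4.2900


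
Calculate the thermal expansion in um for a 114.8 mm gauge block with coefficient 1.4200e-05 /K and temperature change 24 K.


dL = L * alpha * dT
= 114.8 * 1.4200e-05 * 24
= 0.0391238 mm
dL_um = 0.0391238 * 1000 = 39.1238 um

39.1238


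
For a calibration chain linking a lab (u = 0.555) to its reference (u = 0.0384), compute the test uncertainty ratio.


TUR = u_lab / u_ref
= 0.555 / 0.0384
= 14.4531

14.4531


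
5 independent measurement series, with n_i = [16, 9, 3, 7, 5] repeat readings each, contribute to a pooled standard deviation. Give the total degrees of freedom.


nu = sum_i (n_i - 1)
nu = ((16 - 1) + (9 - 1) + (3 - 1) + (7 - 1) + (5 - 1))
nu = 15 + 8 + 2 + 6 + 4
nu = 35

35


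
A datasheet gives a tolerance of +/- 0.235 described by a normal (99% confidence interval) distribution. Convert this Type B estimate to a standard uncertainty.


u_B = half_width / 2.576
u_B = 0.235 / 2.576
u_B = 0.0912

0.0912


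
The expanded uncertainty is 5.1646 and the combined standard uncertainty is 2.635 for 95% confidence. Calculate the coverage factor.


k = U / uc
k = 5.1646 / 2.635
k = 1.96

1.96


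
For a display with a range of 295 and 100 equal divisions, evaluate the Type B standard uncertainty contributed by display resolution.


resolution = range / divisions
resolution = 295 / 100 = 2.95
u_res = resolution / (2*sqrt(3))
u_res = 2.95 / 3.4641016
u_res = 0.8516

0.8516


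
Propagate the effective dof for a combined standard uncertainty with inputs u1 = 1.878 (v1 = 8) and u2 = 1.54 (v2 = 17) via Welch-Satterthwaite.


uc = sqrt(u1^2 + u2^2) = sqrt(1.878^2 + 1.54^2) = 2.4286795
v_eff = uc^4 / (u1^4/v1 + u2^4/v2)
= 2.4286795^4 / (1.878^4/8 + 1.54^4/17)
= 34.792115 / 1.885716
v_eff = 18.4503

18.4503


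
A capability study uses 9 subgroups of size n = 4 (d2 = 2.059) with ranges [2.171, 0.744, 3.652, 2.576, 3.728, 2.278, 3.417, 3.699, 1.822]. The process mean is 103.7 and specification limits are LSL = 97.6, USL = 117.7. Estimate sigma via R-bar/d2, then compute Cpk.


R_bar = (2.171 + 0.744 + 3.652 + 2.576 + 3.728 + 2.278 + 3.417 + 3.699 + 1.822) / 9 = 2.6763333
sigma = R_bar / d2 = 2.6763333 / 2.059 = 1.2998219
Cp = (USL - LSL)/(6*sigma) = (117.7 - 97.6)/(6*1.2998219) = 2.5773
Cpu = (117.7 - 103.7)/(3*1.2998219) = 3.5902
Cpl = (103.7 - 97.6)/(3*1.2998219) = 1.5643
Cpk = min(Cpu, Cpl) = 1.5643

1.5643


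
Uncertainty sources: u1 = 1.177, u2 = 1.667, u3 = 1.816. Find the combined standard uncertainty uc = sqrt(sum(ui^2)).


uc = sqrt(1.177^2 + 1.667^2 + 1.816^2)
uc = sqrt(7.462074)
uc = 2.7317

2.7317


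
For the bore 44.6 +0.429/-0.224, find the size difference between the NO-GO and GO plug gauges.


GO = nominal - lower_tol (smallest hole = maximum material condition)
GO = 44.6 - 0.224 = 44.376
NO-GO = nominal + upper_tol (largest hole = least material condition)
NO-GO = 44.6 + 0.429 = 45.029
spread = NO-GO - GO = 45.029 - 44.376 = 0.6530

0.6530


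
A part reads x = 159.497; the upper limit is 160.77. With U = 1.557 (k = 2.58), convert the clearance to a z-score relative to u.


u = U / k = 1.557 / 2.58 = 0.60348837
margin = |USL - x| = |160.77 - 159.497| = 1.273
z = margin / u = 1.273 / 0.60348837
z = 2.1094

2.1094


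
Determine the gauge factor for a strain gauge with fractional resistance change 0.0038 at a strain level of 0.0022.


GF = (dR/R) / epsilon
= 0.0038 / 0.0022
= 1.7273

1.7273
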